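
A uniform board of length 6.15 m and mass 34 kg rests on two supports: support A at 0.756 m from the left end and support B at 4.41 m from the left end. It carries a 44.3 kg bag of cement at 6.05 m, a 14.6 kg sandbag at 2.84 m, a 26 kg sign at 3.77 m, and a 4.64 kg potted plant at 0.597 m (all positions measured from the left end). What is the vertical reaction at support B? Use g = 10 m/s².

Choose support A as the axis so its reaction then has zero moment arm.
Beam weight: 34 × 10 = 340 N down at 3.075 m → arm 2.319 m, τ = 340 × 2.319 = 788.5 N·m clockwise.
Bag of cement: 44.3 × 10 = 443 N down at 6.05 m → arm 5.294 m, τ = 443 × 5.294 = 2345 N·m clockwise.
Sandbag: 14.6 × 10 = 146 N down at 2.84 m → arm 2.084 m, τ = 146 × 2.084 = 304.3 N·m clockwise.
Sign: 26 × 10 = 260 N down at 3.77 m → arm 3.014 m, τ = 260 × 3.014 = 783.6 N·m clockwise.
Potted plant: 4.64 × 10 = 46.4 N down at 0.597 m → arm 0.159 m, τ = 46.4 × 0.159 = 7.378 N·m counterclockwise.
Net load moment about support A = 4214 N·m clockwise.
Reaction R at support B is upward at 4.41 m, arm 3.654 m → moment R × 3.654 counterclockwise.
Balancing moments: R × 3.654 = 4214, giving R = 1150 N.

R_B ≈ 1150 N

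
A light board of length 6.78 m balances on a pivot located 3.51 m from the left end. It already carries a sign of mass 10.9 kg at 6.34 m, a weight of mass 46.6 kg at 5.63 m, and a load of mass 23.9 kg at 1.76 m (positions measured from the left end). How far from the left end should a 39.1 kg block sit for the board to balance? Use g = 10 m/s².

About the pivot (at 3.51 m from the left end):
Sign: 10.9 × 10 = 109 N down at 6.34 m → arm 2.83 m, τ = 109 × 2.83 = 308.5 N·m clockwise.
Weight: 46.6 × 10 = 466 N down at 5.63 m → arm 2.12 m, τ = 466 × 2.12 = 987.9 N·m clockwise.
Load: 23.9 × 10 = 239 N down at 1.76 m → arm 1.75 m, τ = 239 × 1.75 = 418.2 N·m counterclockwise.
Net moment of existing loads = 878.2 N·m clockwise.
The block weighs 39.1 × 10 = 391 N and must supply an equal counterclockwise moment, so its lever arm about the pivot is 878.2 / 391 = 2.25 m.
That puts it at 3.51 − 2.25 = 1.26 m from the left end.

x ≈ 1.26 m from the left end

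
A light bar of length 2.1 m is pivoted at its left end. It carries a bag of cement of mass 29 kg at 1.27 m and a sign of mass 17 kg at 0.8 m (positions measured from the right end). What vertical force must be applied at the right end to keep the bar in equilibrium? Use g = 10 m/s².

About the left end:
Bag of cement: 29 × 10 = 290 N down at 1.27 m → arm 0.83 m, τ = 290 × 0.83 = 240.7 N·m clockwise.
Sign: 17 × 10 = 170 N down at 0.8 m → arm 1.3 m, τ = 170 × 1.3 = 221 N·m clockwise.
Net moment of the loads = 461.7 N·m clockwise.
The upward force F acts at the right end, arm 2.1 m, giving F × 2.1 counterclockwise.
For rotational equilibrium, F × 2.1 = 461.7, so F = 461.7 / 2.1 = 220 N.

F ≈ 220 N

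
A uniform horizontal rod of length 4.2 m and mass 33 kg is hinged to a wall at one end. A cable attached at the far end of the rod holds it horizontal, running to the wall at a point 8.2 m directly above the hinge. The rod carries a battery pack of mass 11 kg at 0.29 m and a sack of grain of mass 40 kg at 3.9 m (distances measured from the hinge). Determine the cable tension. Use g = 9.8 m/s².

T ≈ 599 N

Taking torques about the hinge:
Beam weight: 33 × 9.8 = 323.4 N down at 2.1 m → arm 2.1 m, τ = 323.4 × 2.1 = 679.1 N·m clockwise.
Battery pack: 11 × 9.8 = 107.8 N down at 0.29 m → arm 0.29 m, τ = 107.8 × 0.29 = 31.26 N·m clockwise.
Sack of grain: 40 × 9.8 = 392 N down at 3.9 m → arm 3.9 m, τ = 392 × 3.9 = 1529 N·m clockwise.
Total clockwise load moment = 2239 N·m.
The cable tension T acts at 4.2 m; only its component perpendicular to the rod, T sinθ, produces torque. sinθ = h/√(h²+d²) = 8.2/√(8.2²+4.2²) = 0.89.
Setting net torque to zero: T × 4.2 × 0.89 = 2239 → T = 2239 / 3.738 = 599 N.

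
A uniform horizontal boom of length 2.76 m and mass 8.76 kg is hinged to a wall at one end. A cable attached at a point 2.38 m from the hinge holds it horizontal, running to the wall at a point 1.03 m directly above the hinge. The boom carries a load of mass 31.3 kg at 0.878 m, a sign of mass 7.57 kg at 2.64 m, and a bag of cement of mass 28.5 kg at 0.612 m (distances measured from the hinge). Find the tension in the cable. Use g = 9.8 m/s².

Sum moments about the hinge (the unknown hinge reaction has zero arm there).
Beam weight: 8.76 × 9.8 = 85.85 N down at 1.38 m → arm 1.38 m, τ = 85.85 × 1.38 = 118.5 N·m clockwise.
Load: 31.3 × 9.8 = 306.7 N down at 0.878 m → arm 0.878 m, τ = 306.7 × 0.878 = 269.3 N·m clockwise.
Sign: 7.57 × 9.8 = 74.19 N down at 2.64 m → arm 2.64 m, τ = 74.19 × 2.64 = 195.9 N·m clockwise.
Bag of cement: 28.5 × 9.8 = 279.3 N down at 0.612 m → arm 0.612 m, τ = 279.3 × 0.612 = 170.9 N·m clockwise.
Total clockwise load moment = 754.6 N·m.
The cable tension T acts at 2.38 m; only its component perpendicular to the boom, T sinθ, produces torque. sinθ = h/√(h²+d²) = 1.03/√(1.03²+2.38²) = 0.3972.
Setting net torque to zero: T × 2.38 × 0.3972 = 754.6 → T = 754.6 / 0.9453 = 798 N.

T ≈ 798 N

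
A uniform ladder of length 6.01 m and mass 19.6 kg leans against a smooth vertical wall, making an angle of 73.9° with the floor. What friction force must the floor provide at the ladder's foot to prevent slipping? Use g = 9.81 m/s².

Taking torques about the foot of the ladder:
Ladder weight 19.6×9.81 = 192.3 N acts at 3.005 m along the ladder; its horizontal arm is 3.005·cos73.9° = 0.8333 m → τ = 160.2 N·m clockwise.
Wall normal N acts horizontally at the top; its moment arm is the height L sinθ = 6.01·sin73.9° = 5.774 m, counterclockwise.
For rotational equilibrium, N × 5.774 = 160.2, so N = 27.7 N.
ΣFx = 0: friction at the foot balances the wall's push, so f = N_wall = 27.7 N.

f ≈ 27.7 N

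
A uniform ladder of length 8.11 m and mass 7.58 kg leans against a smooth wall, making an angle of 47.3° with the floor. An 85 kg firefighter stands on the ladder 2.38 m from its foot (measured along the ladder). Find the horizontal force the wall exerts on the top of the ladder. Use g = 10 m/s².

N_wall ≈ 265 N

Taking torques about the foot of the ladder:
Ladder weight 7.58×10 = 75.8 N acts at 4.055 m along the ladder; its horizontal arm is 4.055·cos47.3° = 2.75 m → τ = 208.4 N·m clockwise.
Firefighter: 85×10 = 850 N at 2.38 m → arm 1.614 m → τ = 1372 N·m clockwise.
Wall normal N acts horizontally at the top; its moment arm is the height L sinθ = 8.11·sin47.3° = 5.96 m, counterclockwise.
Στ = 0 ⇒ N × 5.96 = 1580 ⇒ N = 265 N.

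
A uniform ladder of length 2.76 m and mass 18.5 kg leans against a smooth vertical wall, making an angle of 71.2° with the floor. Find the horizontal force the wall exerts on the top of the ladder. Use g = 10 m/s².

N_wall ≈ 31.5 N

Sum moments about the foot of the ladder (the floor normal and friction both act there and drop out).
Ladder weight 18.5×10 = 185 N acts at 1.38 m along the ladder; its horizontal arm is 1.38·cos71.2° = 0.4447 m → τ = 82.27 N·m clockwise.
Wall normal N acts horizontally at the top; its moment arm is the height L sinθ = 2.76·sin71.2° = 2.613 m, counterclockwise.
Balancing moments: N × 2.613 = 82.27, giving N = 31.5 N.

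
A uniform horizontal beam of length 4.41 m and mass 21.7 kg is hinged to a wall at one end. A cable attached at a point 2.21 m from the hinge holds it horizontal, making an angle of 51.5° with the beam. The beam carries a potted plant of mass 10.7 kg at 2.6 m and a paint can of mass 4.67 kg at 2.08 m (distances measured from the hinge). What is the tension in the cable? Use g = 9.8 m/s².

Take moments about the hinge.
Beam weight: 21.7 × 9.8 = 212.7 N down at 2.205 m → arm 2.205 m, τ = 212.7 × 2.205 = 469 N·m clockwise.
Potted plant: 10.7 × 9.8 = 104.9 N down at 2.6 m → arm 2.6 m, τ = 104.9 × 2.6 = 272.7 N·m clockwise.
Paint can: 4.67 × 9.8 = 45.77 N down at 2.08 m → arm 2.08 m, τ = 45.77 × 2.08 = 95.2 N·m clockwise.
Total clockwise load moment = 836.9 N·m.
The cable tension T acts at 2.21 m; only its component perpendicular to the beam, T sinθ, produces torque. sin 51.5° = 0.7826.
Setting net torque to zero: T × 2.21 × 0.7826 = 836.9 → T = 836.9 / 1.73 = 484 N.

T ≈ 484 N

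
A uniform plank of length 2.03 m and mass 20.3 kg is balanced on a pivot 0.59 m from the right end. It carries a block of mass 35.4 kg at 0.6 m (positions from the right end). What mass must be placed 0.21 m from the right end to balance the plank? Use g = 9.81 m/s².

Take moments about the pivot (at 0.59 m from the right end).
Beam weight: 20.3 × 9.81 = 199.1 N down at 1.015 m → arm 0.425 m, τ = 199.1 × 0.425 = 84.62 N·m counterclockwise.
Block: 35.4 × 9.81 = 347.3 N down at 0.6 m → arm 0.01 m, τ = 347.3 × 0.01 = 3.473 N·m counterclockwise.
Net moment of known loads = 88.09 N·m counterclockwise.
An unknown mass m at 0.21 m has arm 0.38 m; its moment is m·g·0.38 clockwise.
For rotational equilibrium, m × 9.81 × 0.38 = 88.09, so m = 88.09 / (9.81 × 0.38) = 23.6 kg.

m ≈ 23.6 kg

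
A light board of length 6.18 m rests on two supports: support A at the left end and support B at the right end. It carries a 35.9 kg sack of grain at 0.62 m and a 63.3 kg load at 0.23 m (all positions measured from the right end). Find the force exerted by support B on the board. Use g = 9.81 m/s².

About support A:
Sack of grain: 35.9 × 9.81 = 352.2 N down at 0.62 m → arm 5.56 m, τ = 352.2 × 5.56 = 1958 N·m clockwise.
Load: 63.3 × 9.81 = 621 N down at 0.23 m → arm 5.95 m, τ = 621 × 5.95 = 3695 N·m clockwise.
Net load moment about support A = 5653 N·m clockwise.
Reaction R at support B is upward at 0 m, arm 6.18 m → moment R × 6.18 counterclockwise.
For rotational equilibrium, R × 6.18 = 5653, so R = 915 N.

R_B ≈ 915 N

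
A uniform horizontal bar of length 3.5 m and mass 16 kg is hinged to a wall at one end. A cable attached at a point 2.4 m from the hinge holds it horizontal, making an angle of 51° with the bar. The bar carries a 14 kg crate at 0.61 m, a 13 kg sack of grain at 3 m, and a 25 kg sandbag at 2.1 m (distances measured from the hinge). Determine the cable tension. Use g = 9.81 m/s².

T ≈ 673 N

About the hinge:
Beam weight: 16 × 9.81 = 157 N down at 1.75 m → arm 1.75 m, τ = 157 × 1.75 = 274.8 N·m clockwise.
Crate: 14 × 9.81 = 137.3 N down at 0.61 m → arm 0.61 m, τ = 137.3 × 0.61 = 83.75 N·m clockwise.
Sack of grain: 13 × 9.81 = 127.5 N down at 3 m → arm 3 m, τ = 127.5 × 3 = 382.5 N·m clockwise.
Sandbag: 25 × 9.81 = 245.2 N down at 2.1 m → arm 2.1 m, τ = 245.2 × 2.1 = 514.9 N·m clockwise.
Total clockwise load moment = 1256 N·m.
The cable tension T acts at 2.4 m; only its component perpendicular to the bar, T sinθ, produces torque. sin 51° = 0.7771.
For rotational equilibrium, T × 2.4 × 0.7771 = 1256, so T = 1256 / 1.865 = 673 N.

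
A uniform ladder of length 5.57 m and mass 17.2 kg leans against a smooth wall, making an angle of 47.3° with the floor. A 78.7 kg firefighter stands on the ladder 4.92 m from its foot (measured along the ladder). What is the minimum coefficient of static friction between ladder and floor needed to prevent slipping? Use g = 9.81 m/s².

μ_min ≈ 0.752

Sum moments about the foot of the ladder (the floor normal and friction both act there and drop out).
Ladder weight 17.2×9.81 = 168.7 N acts at 2.785 m along the ladder; its horizontal arm is 2.785·cos47.3° = 1.889 m → τ = 318.7 N·m clockwise.
Firefighter: 78.7×9.81 = 772 N at 4.92 m → arm 3.337 m → τ = 2576 N·m clockwise.
Wall normal N acts horizontally at the top; its moment arm is the height L sinθ = 5.57·sin47.3° = 4.093 m, counterclockwise.
Setting net torque to zero: N × 4.093 = 2895 → N = 707.3 N.
ΣFx = 0 ⇒ f = N_wall = 707.3 N. ΣFy = 0 ⇒ N_floor = 940.7 N.
μ_min = f / N_floor = 707.3 / 940.7 = 0.752.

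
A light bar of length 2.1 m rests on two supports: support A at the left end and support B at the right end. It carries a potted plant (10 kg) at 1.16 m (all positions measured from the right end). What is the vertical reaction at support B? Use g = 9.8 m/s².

Sum moments about support A (its reaction then has zero moment arm).
Potted plant: 10 × 9.8 = 98 N down at 1.16 m → arm 0.94 m, τ = 98 × 0.94 = 92.12 N·m clockwise.
Net load moment about support A = 92.12 N·m clockwise.
Reaction R at support B is upward at 0 m, arm 2.1 m → moment R × 2.1 counterclockwise.
Στ = 0 ⇒ R × 2.1 = 92.12 ⇒ R = 43.9 N.

R_B ≈ 43.9 N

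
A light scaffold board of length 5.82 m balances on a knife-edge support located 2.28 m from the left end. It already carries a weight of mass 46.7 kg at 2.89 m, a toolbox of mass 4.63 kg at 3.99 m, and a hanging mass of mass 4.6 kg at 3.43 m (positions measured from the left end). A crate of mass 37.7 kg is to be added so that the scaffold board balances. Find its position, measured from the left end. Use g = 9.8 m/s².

x ≈ 1.17 m from the left end

Choose the knife-edge support (at 2.28 m from the left end) as the axis so the support reaction has zero arm there.
Weight: 46.7 × 9.8 = 457.7 N down at 2.89 m → arm 0.61 m, τ = 457.7 × 0.61 = 279.2 N·m clockwise.
Toolbox: 4.63 × 9.8 = 45.37 N down at 3.99 m → arm 1.71 m, τ = 45.37 × 1.71 = 77.58 N·m clockwise.
Hanging mass: 4.6 × 9.8 = 45.08 N down at 3.43 m → arm 1.15 m, τ = 45.08 × 1.15 = 51.84 N·m clockwise.
Net moment of existing loads = 408.6 N·m clockwise.
The crate weighs 37.7 × 9.8 = 369.5 N and must supply an equal counterclockwise moment, so its lever arm about the knife-edge support is 408.6 / 369.5 = 1.11 m.
That puts it at 2.28 − 1.11 = 1.17 m from the left end.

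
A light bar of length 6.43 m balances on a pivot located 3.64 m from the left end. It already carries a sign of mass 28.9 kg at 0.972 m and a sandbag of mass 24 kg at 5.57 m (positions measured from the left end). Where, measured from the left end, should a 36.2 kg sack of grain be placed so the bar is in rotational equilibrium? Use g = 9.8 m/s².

x ≈ 4.49 m from the left end

Take moments about the pivot (at 3.64 m from the left end).
Sign: 28.9 × 9.8 = 283.2 N down at 0.972 m → arm 2.668 m, τ = 283.2 × 2.668 = 755.6 N·m counterclockwise.
Sandbag: 24 × 9.8 = 235.2 N down at 5.57 m → arm 1.93 m, τ = 235.2 × 1.93 = 453.9 N·m clockwise.
Net moment of existing loads = 301.7 N·m counterclockwise.
The sack of grain weighs 36.2 × 9.8 = 354.8 N and must supply an equal clockwise moment, so its lever arm about the pivot is 301.7 / 354.8 = 0.85 m.
That puts it at 3.64 + 0.85 = 4.49 m from the left end.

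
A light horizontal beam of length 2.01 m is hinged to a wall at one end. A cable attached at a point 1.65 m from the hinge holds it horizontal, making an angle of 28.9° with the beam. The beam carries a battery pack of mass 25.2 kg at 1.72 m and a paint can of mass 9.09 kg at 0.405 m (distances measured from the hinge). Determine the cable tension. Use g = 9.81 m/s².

Choose the hinge as the axis so the unknown hinge reaction has zero arm there.
Battery pack: 25.2 × 9.81 = 247.2 N down at 1.72 m → arm 1.72 m, τ = 247.2 × 1.72 = 425.2 N·m clockwise.
Paint can: 9.09 × 9.81 = 89.17 N down at 0.405 m → arm 0.405 m, τ = 89.17 × 0.405 = 36.11 N·m clockwise.
Total clockwise load moment = 461.3 N·m.
The cable tension T acts at 1.65 m; only its component perpendicular to the beam, T sinθ, produces torque. sin 28.9° = 0.4833.
Balancing moments: T × 1.65 × 0.4833 = 461.3, giving T = 461.3 / 0.7974 = 579 N.

T ≈ 579 N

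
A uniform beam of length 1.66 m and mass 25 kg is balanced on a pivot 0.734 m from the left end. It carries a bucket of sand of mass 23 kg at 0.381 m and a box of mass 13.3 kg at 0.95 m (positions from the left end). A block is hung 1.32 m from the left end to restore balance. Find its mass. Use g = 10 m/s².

Sum moments about the pivot (at 0.734 m from the left end) (the support reaction has zero arm there).
Beam weight: 25 × 10 = 250 N down at 0.83 m → arm 0.096 m, τ = 250 × 0.096 = 24 N·m clockwise.
Bucket of sand: 23 × 10 = 230 N down at 0.381 m → arm 0.353 m, τ = 230 × 0.353 = 81.19 N·m counterclockwise.
Box: 13.3 × 10 = 133 N down at 0.95 m → arm 0.216 m, τ = 133 × 0.216 = 28.73 N·m clockwise.
Net moment of known loads = 28.46 N·m counterclockwise.
An unknown mass m at 1.32 m has arm 0.586 m; its moment is m·g·0.586 clockwise.
Στ = 0 ⇒ m × 10 × 0.586 = 28.46 ⇒ m = 28.46 / (10 × 0.586) = 4.86 kg.

m ≈ 4.86 kg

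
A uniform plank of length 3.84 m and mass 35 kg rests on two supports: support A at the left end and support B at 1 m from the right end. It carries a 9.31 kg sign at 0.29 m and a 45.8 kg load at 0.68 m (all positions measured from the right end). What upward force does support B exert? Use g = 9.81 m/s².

Taking torques about support A:
Beam weight: 35 × 9.81 = 343.4 N down at 1.92 m → arm 1.92 m, τ = 343.4 × 1.92 = 659.3 N·m clockwise.
Sign: 9.31 × 9.81 = 91.33 N down at 0.29 m → arm 3.55 m, τ = 91.33 × 3.55 = 324.2 N·m clockwise.
Load: 45.8 × 9.81 = 449.3 N down at 0.68 m → arm 3.16 m, τ = 449.3 × 3.16 = 1420 N·m clockwise.
Net load moment about support A = 2404 N·m clockwise.
Reaction R at support B is upward at 1 m, arm 2.84 m → moment R × 2.84 counterclockwise.
Setting net torque to zero: R × 2.84 = 2404 → R = 846 N.

R_B ≈ 846 N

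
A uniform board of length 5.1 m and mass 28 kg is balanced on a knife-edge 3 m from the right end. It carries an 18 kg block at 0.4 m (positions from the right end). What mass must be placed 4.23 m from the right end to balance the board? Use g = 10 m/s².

Take moments about the knife-edge (at 3 m from the right end).
Beam weight: 28 × 10 = 280 N down at 2.55 m → arm 0.45 m, τ = 280 × 0.45 = 126 N·m clockwise.
Block: 18 × 10 = 180 N down at 0.4 m → arm 2.6 m, τ = 180 × 2.6 = 468 N·m clockwise.
Net moment of known loads = 594 N·m clockwise.
An unknown mass m at 4.23 m has arm 1.23 m; its moment is m·g·1.23 counterclockwise.
Setting net torque to zero: m × 10 × 1.23 = 594 → m = 594 / (10 × 1.23) = 48.3 kg.

m ≈ 48.3 kg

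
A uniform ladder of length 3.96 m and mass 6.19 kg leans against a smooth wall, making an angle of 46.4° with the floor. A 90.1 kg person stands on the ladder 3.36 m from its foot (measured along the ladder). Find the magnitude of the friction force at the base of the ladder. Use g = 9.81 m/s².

Sum moments about the foot of the ladder (the floor normal and friction both act there and drop out).
Ladder weight 6.19×9.81 = 60.72 N acts at 1.98 m along the ladder; its horizontal arm is 1.98·cos46.4° = 1.365 m → τ = 82.88 N·m clockwise.
Person: 90.1×9.81 = 883.9 N at 3.36 m → arm 2.317 m → τ = 2048 N·m clockwise.
Wall normal N acts horizontally at the top; its moment arm is the height L sinθ = 3.96·sin46.4° = 2.868 m, counterclockwise.
Setting net torque to zero: N × 2.868 = 2131 → N = 743 N.
ΣFx = 0: friction at the foot balances the wall's push, so f = N_wall = 743 N.

f ≈ 743 N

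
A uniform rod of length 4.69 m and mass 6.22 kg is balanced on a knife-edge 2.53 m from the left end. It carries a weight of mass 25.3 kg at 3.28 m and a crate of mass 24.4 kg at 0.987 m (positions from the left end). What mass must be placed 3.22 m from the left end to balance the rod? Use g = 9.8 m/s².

m ≈ 28.7 kg

About the knife-edge (at 2.53 m from the left end):
Beam weight: 6.22 × 9.8 = 60.96 N down at 2.345 m → arm 0.185 m, τ = 60.96 × 0.185 = 11.28 N·m counterclockwise.
Weight: 25.3 × 9.8 = 247.9 N down at 3.28 m → arm 0.75 m, τ = 247.9 × 0.75 = 185.9 N·m clockwise.
Crate: 24.4 × 9.8 = 239.1 N down at 0.987 m → arm 1.543 m, τ = 239.1 × 1.543 = 368.9 N·m counterclockwise.
Net moment of known loads = 194.3 N·m counterclockwise.
An unknown mass m at 3.22 m has arm 0.69 m; its moment is m·g·0.69 clockwise.
Στ = 0 ⇒ m × 9.8 × 0.69 = 194.3 ⇒ m = 194.3 / (9.8 × 0.69) = 28.7 kg.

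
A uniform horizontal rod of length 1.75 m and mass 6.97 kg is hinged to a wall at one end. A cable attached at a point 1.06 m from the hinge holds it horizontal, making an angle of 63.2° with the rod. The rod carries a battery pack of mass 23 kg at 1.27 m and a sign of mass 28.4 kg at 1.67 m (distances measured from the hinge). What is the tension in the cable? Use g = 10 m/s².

Sum moments about the hinge (the unknown hinge reaction has zero arm there).
Beam weight: 6.97 × 10 = 69.7 N down at 0.875 m → arm 0.875 m, τ = 69.7 × 0.875 = 60.99 N·m clockwise.
Battery pack: 23 × 10 = 230 N down at 1.27 m → arm 1.27 m, τ = 230 × 1.27 = 292.1 N·m clockwise.
Sign: 28.4 × 10 = 284 N down at 1.67 m → arm 1.67 m, τ = 284 × 1.67 = 474.3 N·m clockwise.
Total clockwise load moment = 827.4 N·m.
The cable tension T acts at 1.06 m; only its component perpendicular to the rod, T sinθ, produces torque. sin 63.2° = 0.8926.
For rotational equilibrium, T × 1.06 × 0.8926 = 827.4, so T = 827.4 / 0.9462 = 874 N.

T ≈ 874 N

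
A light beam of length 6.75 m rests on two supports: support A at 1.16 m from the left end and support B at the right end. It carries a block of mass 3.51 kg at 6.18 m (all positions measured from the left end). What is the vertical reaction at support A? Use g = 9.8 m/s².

R_A ≈ 3.51 N

Take moments about support B.
Block: 3.51 × 9.8 = 34.4 N down at 6.18 m → arm 0.57 m, τ = 34.4 × 0.57 = 19.61 N·m counterclockwise.
Net load moment about support B = 19.61 N·m counterclockwise.
Reaction R at support A is upward at 1.16 m, arm 5.59 m → moment R × 5.59 clockwise.
For rotational equilibrium, R × 5.59 = 19.61, so R = 3.51 N.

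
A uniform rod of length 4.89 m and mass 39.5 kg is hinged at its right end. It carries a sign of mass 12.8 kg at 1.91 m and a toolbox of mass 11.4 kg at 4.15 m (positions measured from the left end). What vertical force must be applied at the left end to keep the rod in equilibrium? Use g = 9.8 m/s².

Taking torques about the right end:
Beam weight: 39.5 × 9.8 = 387.1 N down at 2.445 m → arm 2.445 m, τ = 387.1 × 2.445 = 946.5 N·m counterclockwise.
Sign: 12.8 × 9.8 = 125.4 N down at 1.91 m → arm 2.98 m, τ = 125.4 × 2.98 = 373.7 N·m counterclockwise.
Toolbox: 11.4 × 9.8 = 111.7 N down at 4.15 m → arm 0.74 m, τ = 111.7 × 0.74 = 82.66 N·m counterclockwise.
Net moment of the loads = 1403 N·m counterclockwise.
The upward force F acts at the left end, arm 4.89 m, giving F × 4.89 clockwise.
Στ = 0 ⇒ F × 4.89 = 1403 ⇒ F = 1403 / 4.89 = 287 N.

F ≈ 287 N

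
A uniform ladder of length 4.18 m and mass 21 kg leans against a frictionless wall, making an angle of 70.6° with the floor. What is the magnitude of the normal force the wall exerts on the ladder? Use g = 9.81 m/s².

Choose the foot of the ladder as the axis so the floor normal and friction both act there and drop out.
Ladder weight 21×9.81 = 206 N acts at 2.09 m along the ladder; its horizontal arm is 2.09·cos70.6° = 0.6942 m → τ = 143 N·m clockwise.
Wall normal N acts horizontally at the top; its moment arm is the height L sinθ = 4.18·sin70.6° = 3.943 m, counterclockwise.
Balancing moments: N × 3.943 = 143, giving N = 36.3 N.

N_wall ≈ 36.3 N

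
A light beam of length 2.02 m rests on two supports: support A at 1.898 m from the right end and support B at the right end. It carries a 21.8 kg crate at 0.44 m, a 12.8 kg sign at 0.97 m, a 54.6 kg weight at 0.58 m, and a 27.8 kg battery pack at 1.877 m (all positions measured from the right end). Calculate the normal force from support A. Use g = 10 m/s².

R_A ≈ 558 N

Choose support B as the axis so its reaction then has zero moment arm.
Crate: 21.8 × 10 = 218 N down at 0.44 m → arm 0.44 m, τ = 218 × 0.44 = 95.92 N·m counterclockwise.
Sign: 12.8 × 10 = 128 N down at 0.97 m → arm 0.97 m, τ = 128 × 0.97 = 124.2 N·m counterclockwise.
Weight: 54.6 × 10 = 546 N down at 0.58 m → arm 0.58 m, τ = 546 × 0.58 = 316.7 N·m counterclockwise.
Battery pack: 27.8 × 10 = 278 N down at 1.877 m → arm 1.877 m, τ = 278 × 1.877 = 521.8 N·m counterclockwise.
Net load moment about support B = 1059 N·m counterclockwise.
Reaction R at support A is upward at 1.898 m, arm 1.898 m → moment R × 1.898 clockwise.
Setting net torque to zero: R × 1.898 = 1059 → R = 558 N.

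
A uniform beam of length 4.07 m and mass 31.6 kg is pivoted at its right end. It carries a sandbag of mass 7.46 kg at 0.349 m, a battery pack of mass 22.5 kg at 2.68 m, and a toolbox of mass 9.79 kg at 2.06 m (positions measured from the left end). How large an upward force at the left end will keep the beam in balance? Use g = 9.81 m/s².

F ≈ 345 N

Taking torques about the right end:
Beam weight: 31.6 × 9.81 = 310 N down at 2.035 m → arm 2.035 m, τ = 310 × 2.035 = 630.9 N·m counterclockwise.
Sandbag: 7.46 × 9.81 = 73.18 N down at 0.349 m → arm 3.721 m, τ = 73.18 × 3.721 = 272.3 N·m counterclockwise.
Battery pack: 22.5 × 9.81 = 220.7 N down at 2.68 m → arm 1.39 m, τ = 220.7 × 1.39 = 306.8 N·m counterclockwise.
Toolbox: 9.79 × 9.81 = 96.04 N down at 2.06 m → arm 2.01 m, τ = 96.04 × 2.01 = 193 N·m counterclockwise.
Net moment of the loads = 1403 N·m counterclockwise.
The upward force F acts at the left end, arm 4.07 m, giving F × 4.07 clockwise.
Στ = 0 ⇒ F × 4.07 = 1403 ⇒ F = 1403 / 4.07 = 345 N.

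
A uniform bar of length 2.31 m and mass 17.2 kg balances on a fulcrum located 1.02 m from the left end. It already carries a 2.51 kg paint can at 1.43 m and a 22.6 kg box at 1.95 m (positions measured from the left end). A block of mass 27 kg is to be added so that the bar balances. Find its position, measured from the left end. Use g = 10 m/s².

Choose the fulcrum (at 1.02 m from the left end) as the axis so the support reaction has zero arm there.
Beam weight: 17.2 × 10 = 172 N down at 1.155 m → arm 0.135 m, τ = 172 × 0.135 = 23.22 N·m clockwise.
Paint can: 2.51 × 10 = 25.1 N down at 1.43 m → arm 0.41 m, τ = 25.1 × 0.41 = 10.29 N·m clockwise.
Box: 22.6 × 10 = 226 N down at 1.95 m → arm 0.93 m, τ = 226 × 0.93 = 210.2 N·m clockwise.
Net moment of existing loads = 243.7 N·m clockwise.
The block weighs 27 × 10 = 270 N and must supply an equal counterclockwise moment, so its lever arm about the fulcrum is 243.7 / 270 = 0.903 m.
That puts it at 1.02 − 0.903 = 0.117 m from the left end.

x ≈ 0.117 m from the left end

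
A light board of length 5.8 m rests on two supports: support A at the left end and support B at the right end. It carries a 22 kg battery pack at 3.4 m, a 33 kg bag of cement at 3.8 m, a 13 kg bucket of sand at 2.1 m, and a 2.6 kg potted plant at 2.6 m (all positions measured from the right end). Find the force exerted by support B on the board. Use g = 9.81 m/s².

About support A:
Battery pack: 22 × 9.81 = 215.8 N down at 3.4 m → arm 2.4 m, τ = 215.8 × 2.4 = 517.9 N·m clockwise.
Bag of cement: 33 × 9.81 = 323.7 N down at 3.8 m → arm 2 m, τ = 323.7 × 2 = 647.4 N·m clockwise.
Bucket of sand: 13 × 9.81 = 127.5 N down at 2.1 m → arm 3.7 m, τ = 127.5 × 3.7 = 471.8 N·m clockwise.
Potted plant: 2.6 × 9.81 = 25.51 N down at 2.6 m → arm 3.2 m, τ = 25.51 × 3.2 = 81.63 N·m clockwise.
Net load moment about support A = 1719 N·m clockwise.
Reaction R at support B is upward at 0 m, arm 5.8 m → moment R × 5.8 counterclockwise.
Στ = 0 ⇒ R × 5.8 = 1719 ⇒ R = 296 N.

R_B ≈ 296 N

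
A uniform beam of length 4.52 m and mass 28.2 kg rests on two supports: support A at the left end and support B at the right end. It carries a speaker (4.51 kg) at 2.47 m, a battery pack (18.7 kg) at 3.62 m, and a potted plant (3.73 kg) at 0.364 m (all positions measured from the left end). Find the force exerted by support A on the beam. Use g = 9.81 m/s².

R_A ≈ 229 N

Taking torques about support B:
Beam weight: 28.2 × 9.81 = 276.6 N down at 2.26 m → arm 2.26 m, τ = 276.6 × 2.26 = 625.1 N·m counterclockwise.
Speaker: 4.51 × 9.81 = 44.24 N down at 2.47 m → arm 2.05 m, τ = 44.24 × 2.05 = 90.69 N·m counterclockwise.
Battery pack: 18.7 × 9.81 = 183.4 N down at 3.62 m → arm 0.9 m, τ = 183.4 × 0.9 = 165.1 N·m counterclockwise.
Potted plant: 3.73 × 9.81 = 36.59 N down at 0.364 m → arm 4.156 m, τ = 36.59 × 4.156 = 152.1 N·m counterclockwise.
Net load moment about support B = 1033 N·m counterclockwise.
Reaction R at support A is upward at 0 m, arm 4.52 m → moment R × 4.52 clockwise.
Balancing moments: R × 4.52 = 1033, giving R = 229 N.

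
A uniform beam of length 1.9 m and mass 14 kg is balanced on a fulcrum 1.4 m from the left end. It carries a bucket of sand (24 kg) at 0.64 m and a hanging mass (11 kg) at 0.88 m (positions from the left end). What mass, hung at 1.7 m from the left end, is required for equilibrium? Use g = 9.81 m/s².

Take moments about the fulcrum (at 1.4 m from the left end).
Beam weight: 14 × 9.81 = 137.3 N down at 0.95 m → arm 0.45 m, τ = 137.3 × 0.45 = 61.79 N·m counterclockwise.
Bucket of sand: 24 × 9.81 = 235.4 N down at 0.64 m → arm 0.76 m, τ = 235.4 × 0.76 = 178.9 N·m counterclockwise.
Hanging mass: 11 × 9.81 = 107.9 N down at 0.88 m → arm 0.52 m, τ = 107.9 × 0.52 = 56.11 N·m counterclockwise.
Net moment of known loads = 296.8 N·m counterclockwise.
An unknown mass m at 1.7 m has arm 0.3 m; its moment is m·g·0.3 clockwise.
Στ = 0 ⇒ m × 9.81 × 0.3 = 296.8 ⇒ m = 296.8 / (9.81 × 0.3) = 101 kg.

m ≈ 101 kg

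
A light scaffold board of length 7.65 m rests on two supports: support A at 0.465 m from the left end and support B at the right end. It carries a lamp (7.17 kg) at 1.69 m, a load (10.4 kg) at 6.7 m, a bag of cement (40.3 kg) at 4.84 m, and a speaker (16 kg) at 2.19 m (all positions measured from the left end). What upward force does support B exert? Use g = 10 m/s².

R_B ≈ 386 N

Sum moments about support A (its reaction then has zero moment arm).
Lamp: 7.17 × 10 = 71.7 N down at 1.69 m → arm 1.225 m, τ = 71.7 × 1.225 = 87.83 N·m clockwise.
Load: 10.4 × 10 = 104 N down at 6.7 m → arm 6.235 m, τ = 104 × 6.235 = 648.4 N·m clockwise.
Bag of cement: 40.3 × 10 = 403 N down at 4.84 m → arm 4.375 m, τ = 403 × 4.375 = 1763 N·m clockwise.
Speaker: 16 × 10 = 160 N down at 2.19 m → arm 1.725 m, τ = 160 × 1.725 = 276 N·m clockwise.
Net load moment about support A = 2775 N·m clockwise.
Reaction R at support B is upward at 7.65 m, arm 7.185 m → moment R × 7.185 counterclockwise.
Στ = 0 ⇒ R × 7.185 = 2775 ⇒ R = 386 N.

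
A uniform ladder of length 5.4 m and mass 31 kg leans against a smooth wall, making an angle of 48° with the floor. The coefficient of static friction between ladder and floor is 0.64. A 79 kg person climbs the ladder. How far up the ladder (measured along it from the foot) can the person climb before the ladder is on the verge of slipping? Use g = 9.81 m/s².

d ≈ 4.28 m

About the foot of the ladder:
Ladder weight 31×9.81 = 304.1 N acts at 2.7 m along the ladder; its horizontal arm is 2.7·cos48° = 1.807 m → τ = 549.5 N·m clockwise.
Person weight 79×9.81 = 775 N at distance d → arm d·cos48° → τ = 775·d·0.6691 clockwise.
Wall normal N at the top has arm L sinθ = 4.013 m counterclockwise, so Στ = 0 gives N·4.013 = 549.5 + 518.6·d.
ΣFy = 0 ⇒ N_floor = 1079 N, so the maximum friction is μ_s·N_floor = 0.64×1079 = 690.6 N. ΣFx = 0 ⇒ N_wall = f, so at the slipping point N = 690.6 N.
Substituting: 690.6×4.013 = 549.5 + 518.6·d ⇒ d = (2771 − 549.5) / 518.6 = 4.28 m.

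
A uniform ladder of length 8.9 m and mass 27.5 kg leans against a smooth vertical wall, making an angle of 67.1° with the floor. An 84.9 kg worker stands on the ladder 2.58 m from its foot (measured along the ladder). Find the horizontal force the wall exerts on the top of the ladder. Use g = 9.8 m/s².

N_wall ≈ 159 N

About the foot of the ladder:
Ladder weight 27.5×9.8 = 269.5 N acts at 4.45 m along the ladder; its horizontal arm is 4.45·cos67.1° = 1.732 m → τ = 466.8 N·m clockwise.
Worker: 84.9×9.8 = 832 N at 2.58 m → arm 1.004 m → τ = 835.3 N·m clockwise.
Wall normal N acts horizontally at the top; its moment arm is the height L sinθ = 8.9·sin67.1° = 8.199 m, counterclockwise.
For rotational equilibrium, N × 8.199 = 1302, so N = 159 N.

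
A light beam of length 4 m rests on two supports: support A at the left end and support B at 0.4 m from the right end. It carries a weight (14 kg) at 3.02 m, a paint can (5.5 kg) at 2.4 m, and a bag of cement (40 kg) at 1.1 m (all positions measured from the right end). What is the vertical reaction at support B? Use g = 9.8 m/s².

R_B ≈ 377 N

Sum moments about support A (its reaction then has zero moment arm).
Weight: 14 × 9.8 = 137.2 N down at 3.02 m → arm 0.98 m, τ = 137.2 × 0.98 = 134.5 N·m clockwise.
Paint can: 5.5 × 9.8 = 53.9 N down at 2.4 m → arm 1.6 m, τ = 53.9 × 1.6 = 86.24 N·m clockwise.
Bag of cement: 40 × 9.8 = 392 N down at 1.1 m → arm 2.9 m, τ = 392 × 2.9 = 1137 N·m clockwise.
Net load moment about support A = 1358 N·m clockwise.
Reaction R at support B is upward at 0.4 m, arm 3.6 m → moment R × 3.6 counterclockwise.
For rotational equilibrium, R × 3.6 = 1358, so R = 377 N.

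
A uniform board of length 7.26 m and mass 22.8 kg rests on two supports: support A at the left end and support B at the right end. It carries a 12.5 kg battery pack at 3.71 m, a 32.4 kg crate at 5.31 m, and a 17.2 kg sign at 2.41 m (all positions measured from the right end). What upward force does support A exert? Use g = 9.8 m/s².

Take moments about support B.
Beam weight: 22.8 × 9.8 = 223.4 N down at 3.63 m → arm 3.63 m, τ = 223.4 × 3.63 = 810.9 N·m counterclockwise.
Battery pack: 12.5 × 9.8 = 122.5 N down at 3.71 m → arm 3.71 m, τ = 122.5 × 3.71 = 454.5 N·m counterclockwise.
Crate: 32.4 × 9.8 = 317.5 N down at 5.31 m → arm 5.31 m, τ = 317.5 × 5.31 = 1686 N·m counterclockwise.
Sign: 17.2 × 9.8 = 168.6 N down at 2.41 m → arm 2.41 m, τ = 168.6 × 2.41 = 406.3 N·m counterclockwise.
Net load moment about support B = 3358 N·m counterclockwise.
Reaction R at support A is upward at 7.26 m, arm 7.26 m → moment R × 7.26 clockwise.
Setting net torque to zero: R × 7.26 = 3358 → R = 463 N.

R_A ≈ 463 N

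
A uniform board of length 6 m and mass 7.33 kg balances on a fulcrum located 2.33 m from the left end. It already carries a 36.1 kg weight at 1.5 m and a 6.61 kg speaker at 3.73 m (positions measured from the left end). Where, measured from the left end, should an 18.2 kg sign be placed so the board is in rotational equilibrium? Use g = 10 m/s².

Sum moments about the fulcrum (at 2.33 m from the left end) (the support reaction has zero arm there).
Beam weight: 7.33 × 10 = 73.3 N down at 3 m → arm 0.67 m, τ = 73.3 × 0.67 = 49.11 N·m clockwise.
Weight: 36.1 × 10 = 361 N down at 1.5 m → arm 0.83 m, τ = 361 × 0.83 = 299.6 N·m counterclockwise.
Speaker: 6.61 × 10 = 66.1 N down at 3.73 m → arm 1.4 m, τ = 66.1 × 1.4 = 92.54 N·m clockwise.
Net moment of existing loads = 157.9 N·m counterclockwise.
The sign weighs 18.2 × 10 = 182 N and must supply an equal clockwise moment, so its lever arm about the fulcrum is 157.9 / 182 = 0.868 m.
That puts it at 2.33 + 0.868 = 3.2 m from the left end.

x ≈ 3.2 m from the left end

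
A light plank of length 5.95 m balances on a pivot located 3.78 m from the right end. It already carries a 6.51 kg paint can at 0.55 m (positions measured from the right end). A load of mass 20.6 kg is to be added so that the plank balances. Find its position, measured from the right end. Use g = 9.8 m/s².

About the pivot (at 3.78 m from the right end):
Paint can: 6.51 × 9.8 = 63.8 N down at 0.55 m → arm 3.23 m, τ = 63.8 × 3.23 = 206.1 N·m clockwise.
Net moment of existing loads = 206.1 N·m clockwise.
The load weighs 20.6 × 9.8 = 201.9 N and must supply an equal counterclockwise moment, so its lever arm about the pivot is 206.1 / 201.9 = 1.02 m.
That puts it at 3.78 + 1.02 = 4.8 m from the right end.

x ≈ 4.8 m from the right end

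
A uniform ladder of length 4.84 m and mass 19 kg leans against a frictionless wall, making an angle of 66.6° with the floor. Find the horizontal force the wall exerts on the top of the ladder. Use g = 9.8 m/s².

N_wall ≈ 40.3 N

Take moments about the foot of the ladder.
Ladder weight 19×9.8 = 186.2 N acts at 2.42 m along the ladder; its horizontal arm is 2.42·cos66.6° = 0.9611 m → τ = 179 N·m clockwise.
Wall normal N acts horizontally at the top; its moment arm is the height L sinθ = 4.84·sin66.6° = 4.442 m, counterclockwise.
Στ = 0 ⇒ N × 4.442 = 179 ⇒ N = 40.3 N.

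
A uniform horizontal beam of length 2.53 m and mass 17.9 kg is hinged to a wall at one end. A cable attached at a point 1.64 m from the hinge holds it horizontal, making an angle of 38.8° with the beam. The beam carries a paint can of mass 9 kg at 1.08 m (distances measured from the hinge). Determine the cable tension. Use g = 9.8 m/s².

T ≈ 309 N

About the hinge:
Beam weight: 17.9 × 9.8 = 175.4 N down at 1.265 m → arm 1.265 m, τ = 175.4 × 1.265 = 221.9 N·m clockwise.
Paint can: 9 × 9.8 = 88.2 N down at 1.08 m → arm 1.08 m, τ = 88.2 × 1.08 = 95.26 N·m clockwise.
Total clockwise load moment = 317.2 N·m.
The cable tension T acts at 1.64 m; only its component perpendicular to the beam, T sinθ, produces torque. sin 38.8° = 0.6266.
Balancing moments: T × 1.64 × 0.6266 = 317.2, giving T = 317.2 / 1.028 = 309 N.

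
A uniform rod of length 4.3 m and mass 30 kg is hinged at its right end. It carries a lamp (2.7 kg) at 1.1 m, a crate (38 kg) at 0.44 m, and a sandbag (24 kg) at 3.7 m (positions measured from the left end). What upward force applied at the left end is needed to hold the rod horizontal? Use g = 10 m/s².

F ≈ 545 N

Taking torques about the right end:
Beam weight: 30 × 10 = 300 N down at 2.15 m → arm 2.15 m, τ = 300 × 2.15 = 645 N·m counterclockwise.
Lamp: 2.7 × 10 = 27 N down at 1.1 m → arm 3.2 m, τ = 27 × 3.2 = 86.4 N·m counterclockwise.
Crate: 38 × 10 = 380 N down at 0.44 m → arm 3.86 m, τ = 380 × 3.86 = 1467 N·m counterclockwise.
Sandbag: 24 × 10 = 240 N down at 3.7 m → arm 0.6 m, τ = 240 × 0.6 = 144 N·m counterclockwise.
Net moment of the loads = 2342 N·m counterclockwise.
The upward force F acts at the left end, arm 4.3 m, giving F × 4.3 clockwise.
Balancing moments: F × 4.3 = 2342, giving F = 2342 / 4.3 = 545 N.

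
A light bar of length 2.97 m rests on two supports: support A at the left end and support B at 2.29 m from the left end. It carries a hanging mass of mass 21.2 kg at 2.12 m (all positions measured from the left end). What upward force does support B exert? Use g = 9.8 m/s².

Choose support A as the axis so its reaction then has zero moment arm.
Hanging mass: 21.2 × 9.8 = 207.8 N down at 2.12 m → arm 2.12 m, τ = 207.8 × 2.12 = 440.5 N·m clockwise.
Net load moment about support A = 440.5 N·m clockwise.
Reaction R at support B is upward at 2.29 m, arm 2.29 m → moment R × 2.29 counterclockwise.
Setting net torque to zero: R × 2.29 = 440.5 → R = 192 N.

R_B ≈ 192 N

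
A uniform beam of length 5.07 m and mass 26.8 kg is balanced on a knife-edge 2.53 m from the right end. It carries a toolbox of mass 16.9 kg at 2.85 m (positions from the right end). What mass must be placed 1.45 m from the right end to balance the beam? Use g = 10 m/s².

m ≈ 5.13 kg

Choose the knife-edge (at 2.53 m from the right end) as the axis so the support reaction has zero arm there.
Beam weight: 26.8 × 10 = 268 N down at 2.535 m → arm 0.005 m, τ = 268 × 0.005 = 1.34 N·m counterclockwise.
Toolbox: 16.9 × 10 = 169 N down at 2.85 m → arm 0.32 m, τ = 169 × 0.32 = 54.08 N·m counterclockwise.
Net moment of known loads = 55.42 N·m counterclockwise.
An unknown mass m at 1.45 m has arm 1.08 m; its moment is m·g·1.08 clockwise.
Στ = 0 ⇒ m × 10 × 1.08 = 55.42 ⇒ m = 55.42 / (10 × 1.08) = 5.13 kg.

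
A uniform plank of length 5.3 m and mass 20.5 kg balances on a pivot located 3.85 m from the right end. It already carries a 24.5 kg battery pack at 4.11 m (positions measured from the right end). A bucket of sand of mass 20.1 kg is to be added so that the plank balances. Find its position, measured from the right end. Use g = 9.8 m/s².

Taking torques about the pivot (at 3.85 m from the right end):
Beam weight: 20.5 × 9.8 = 200.9 N down at 2.65 m → arm 1.2 m, τ = 200.9 × 1.2 = 241.1 N·m clockwise.
Battery pack: 24.5 × 9.8 = 240.1 N down at 4.11 m → arm 0.26 m, τ = 240.1 × 0.26 = 62.43 N·m counterclockwise.
Net moment of existing loads = 178.7 N·m clockwise.
The bucket of sand weighs 20.1 × 9.8 = 197 N and must supply an equal counterclockwise moment, so its lever arm about the pivot is 178.7 / 197 = 0.907 m.
That puts it at 3.85 + 0.907 = 4.76 m from the right end.

x ≈ 4.76 m from the right end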